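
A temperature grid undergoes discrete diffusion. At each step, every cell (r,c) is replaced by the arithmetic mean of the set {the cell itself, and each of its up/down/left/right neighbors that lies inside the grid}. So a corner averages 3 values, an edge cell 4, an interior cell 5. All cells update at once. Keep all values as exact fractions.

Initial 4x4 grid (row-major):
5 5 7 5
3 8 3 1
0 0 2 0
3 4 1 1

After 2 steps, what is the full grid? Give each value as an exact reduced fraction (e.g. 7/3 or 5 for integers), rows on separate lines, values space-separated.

After step 1:
  13/3 25/4 5 13/3
  4 19/5 21/5 9/4
  3/2 14/5 6/5 1
  7/3 2 2 2/3
After step 2:
  175/36 1163/240 1187/240 139/36
  409/120 421/100 329/100 707/240
  319/120 113/50 56/25 307/240
  35/18 137/60 22/15 11/9

Answer: 175/36 1163/240 1187/240 139/36
409/120 421/100 329/100 707/240
319/120 113/50 56/25 307/240
35/18 137/60 22/15 11/9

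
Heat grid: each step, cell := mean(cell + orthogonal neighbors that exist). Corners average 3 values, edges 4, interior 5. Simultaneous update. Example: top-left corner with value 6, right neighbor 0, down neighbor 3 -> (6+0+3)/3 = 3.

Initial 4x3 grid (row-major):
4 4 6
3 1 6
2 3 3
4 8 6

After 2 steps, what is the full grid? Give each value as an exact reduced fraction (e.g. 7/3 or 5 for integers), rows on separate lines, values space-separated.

Answer: 119/36 323/80 157/36
377/120 341/100 517/120
407/120 391/100 527/120
155/36 1139/240 185/36

Derivation:
After step 1:
  11/3 15/4 16/3
  5/2 17/5 4
  3 17/5 9/2
  14/3 21/4 17/3
After step 2:
  119/36 323/80 157/36
  377/120 341/100 517/120
  407/120 391/100 527/120
  155/36 1139/240 185/36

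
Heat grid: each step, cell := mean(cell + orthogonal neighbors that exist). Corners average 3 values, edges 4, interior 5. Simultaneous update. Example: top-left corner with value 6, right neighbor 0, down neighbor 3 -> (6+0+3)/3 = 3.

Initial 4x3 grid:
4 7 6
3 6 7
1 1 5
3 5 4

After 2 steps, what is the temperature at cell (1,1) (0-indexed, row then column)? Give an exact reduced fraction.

Answer: 473/100

Derivation:
Step 1: cell (1,1) = 24/5
Step 2: cell (1,1) = 473/100
Full grid after step 2:
  167/36 1313/240 221/36
  449/120 473/100 1303/240
  121/40 179/50 1111/240
  11/4 871/240 73/18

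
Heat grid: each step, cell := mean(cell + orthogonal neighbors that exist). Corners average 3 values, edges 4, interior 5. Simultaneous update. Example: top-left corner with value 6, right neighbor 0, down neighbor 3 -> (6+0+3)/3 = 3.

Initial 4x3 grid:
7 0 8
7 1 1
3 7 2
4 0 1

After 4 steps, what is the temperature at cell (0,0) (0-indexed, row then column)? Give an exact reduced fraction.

Answer: 256513/64800

Derivation:
Step 1: cell (0,0) = 14/3
Step 2: cell (0,0) = 79/18
Step 3: cell (0,0) = 9007/2160
Step 4: cell (0,0) = 256513/64800
Full grid after step 4:
  256513/64800 800611/216000 72721/21600
  835771/216000 311999/90000 76169/24000
  749411/216000 143237/45000 198887/72000
  210113/64800 304363/108000 56521/21600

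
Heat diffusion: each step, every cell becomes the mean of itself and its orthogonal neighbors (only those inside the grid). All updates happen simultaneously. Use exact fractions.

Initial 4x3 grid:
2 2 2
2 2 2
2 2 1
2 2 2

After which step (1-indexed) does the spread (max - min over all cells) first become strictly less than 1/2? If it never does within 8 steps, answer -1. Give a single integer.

Answer: 1

Derivation:
Step 1: max=2, min=5/3, spread=1/3
  -> spread < 1/2 first at step 1
Step 2: max=2, min=209/120, spread=31/120
Step 3: max=2, min=1949/1080, spread=211/1080
Step 4: max=3553/1800, min=199103/108000, spread=14077/108000
Step 5: max=212317/108000, min=1803593/972000, spread=5363/48600
Step 6: max=117131/60000, min=54579191/29160000, spread=93859/1166400
Step 7: max=189063533/97200000, min=3288925519/1749600000, spread=4568723/69984000
Step 8: max=5650381111/2916000000, min=198171564371/104976000000, spread=8387449/167961600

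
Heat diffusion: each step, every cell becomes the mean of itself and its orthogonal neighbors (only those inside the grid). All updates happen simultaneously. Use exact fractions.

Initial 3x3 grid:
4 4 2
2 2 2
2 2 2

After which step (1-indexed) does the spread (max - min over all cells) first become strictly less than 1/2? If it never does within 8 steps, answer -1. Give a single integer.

Answer: 4

Derivation:
Step 1: max=10/3, min=2, spread=4/3
Step 2: max=53/18, min=2, spread=17/18
Step 3: max=3007/1080, min=191/90, spread=143/216
Step 4: max=172349/64800, min=2963/1350, spread=1205/2592
  -> spread < 1/2 first at step 4
Step 5: max=10075303/3888000, min=81541/36000, spread=10151/31104
Step 6: max=592229141/233280000, min=22449209/9720000, spread=85517/373248
Step 7: max=35065990927/13996800000, min=2734553671/1166400000, spread=720431/4478976
Step 8: max=2083230194669/839808000000, min=6904161863/2916000000, spread=6069221/53747712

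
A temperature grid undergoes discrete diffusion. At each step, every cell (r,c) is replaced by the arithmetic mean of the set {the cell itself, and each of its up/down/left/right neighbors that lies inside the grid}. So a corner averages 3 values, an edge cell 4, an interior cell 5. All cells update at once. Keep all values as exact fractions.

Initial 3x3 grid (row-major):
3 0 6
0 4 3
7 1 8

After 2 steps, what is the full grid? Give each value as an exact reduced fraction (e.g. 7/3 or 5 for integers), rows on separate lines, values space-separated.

After step 1:
  1 13/4 3
  7/2 8/5 21/4
  8/3 5 4
After step 2:
  31/12 177/80 23/6
  263/120 93/25 277/80
  67/18 199/60 19/4

Answer: 31/12 177/80 23/6
263/120 93/25 277/80
67/18 199/60 19/4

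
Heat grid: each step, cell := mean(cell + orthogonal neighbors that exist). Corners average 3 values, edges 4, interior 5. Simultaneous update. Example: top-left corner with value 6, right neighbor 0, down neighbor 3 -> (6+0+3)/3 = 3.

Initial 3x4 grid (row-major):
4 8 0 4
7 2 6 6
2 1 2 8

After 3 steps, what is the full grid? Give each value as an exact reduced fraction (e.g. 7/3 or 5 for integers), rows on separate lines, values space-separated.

Answer: 9983/2160 1471/360 791/180 572/135
11107/2880 4997/1200 1181/300 847/180
7943/2160 152/45 761/180 2393/540

Derivation:
After step 1:
  19/3 7/2 9/2 10/3
  15/4 24/5 16/5 6
  10/3 7/4 17/4 16/3
After step 2:
  163/36 287/60 109/30 83/18
  1093/240 17/5 91/20 67/15
  53/18 53/15 109/30 187/36
After step 3:
  9983/2160 1471/360 791/180 572/135
  11107/2880 4997/1200 1181/300 847/180
  7943/2160 152/45 761/180 2393/540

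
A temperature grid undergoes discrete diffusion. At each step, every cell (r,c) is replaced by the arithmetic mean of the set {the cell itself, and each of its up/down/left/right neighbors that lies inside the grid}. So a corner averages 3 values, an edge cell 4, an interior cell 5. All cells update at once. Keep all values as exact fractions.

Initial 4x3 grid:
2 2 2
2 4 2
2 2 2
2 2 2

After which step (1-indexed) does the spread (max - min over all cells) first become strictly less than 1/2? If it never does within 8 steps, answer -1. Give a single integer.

Answer: 2

Derivation:
Step 1: max=5/2, min=2, spread=1/2
Step 2: max=123/50, min=2, spread=23/50
  -> spread < 1/2 first at step 2
Step 3: max=5611/2400, min=413/200, spread=131/480
Step 4: max=49751/21600, min=7591/3600, spread=841/4320
Step 5: max=19822051/8640000, min=1533373/720000, spread=56863/345600
Step 6: max=177054341/77760000, min=13949543/6480000, spread=386393/3110400
Step 7: max=70601723131/31104000000, min=5604358813/2592000000, spread=26795339/248832000
Step 8: max=4216295714129/1866240000000, min=338126149667/155520000000, spread=254051069/2985984000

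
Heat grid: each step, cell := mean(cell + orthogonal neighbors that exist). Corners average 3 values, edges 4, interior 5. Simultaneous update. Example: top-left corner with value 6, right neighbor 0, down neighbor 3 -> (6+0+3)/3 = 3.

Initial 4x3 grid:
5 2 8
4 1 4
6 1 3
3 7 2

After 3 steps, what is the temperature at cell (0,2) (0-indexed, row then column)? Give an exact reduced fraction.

Answer: 4067/1080

Derivation:
Step 1: cell (0,2) = 14/3
Step 2: cell (0,2) = 38/9
Step 3: cell (0,2) = 4067/1080
Full grid after step 3:
  3947/1080 2771/720 4067/1080
  1349/360 1027/300 2653/720
  164/45 4399/1200 793/240
  8771/2160 10349/2880 2597/720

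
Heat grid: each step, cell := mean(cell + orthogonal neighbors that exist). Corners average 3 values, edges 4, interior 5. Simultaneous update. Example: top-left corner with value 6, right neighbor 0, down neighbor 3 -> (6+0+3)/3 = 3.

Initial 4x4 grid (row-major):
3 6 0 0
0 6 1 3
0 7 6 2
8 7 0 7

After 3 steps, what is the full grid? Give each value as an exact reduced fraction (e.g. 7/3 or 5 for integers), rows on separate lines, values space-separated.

After step 1:
  3 15/4 7/4 1
  9/4 4 16/5 3/2
  15/4 26/5 16/5 9/2
  5 11/2 5 3
After step 2:
  3 25/8 97/40 17/12
  13/4 92/25 273/100 51/20
  81/20 433/100 211/50 61/20
  19/4 207/40 167/40 25/6
After step 3:
  25/8 1223/400 2909/1200 767/360
  699/200 3423/1000 3121/1000 731/300
  819/200 4291/1000 3701/1000 1049/300
  559/120 1843/400 5321/1200 1367/360

Answer: 25/8 1223/400 2909/1200 767/360
699/200 3423/1000 3121/1000 731/300
819/200 4291/1000 3701/1000 1049/300
559/120 1843/400 5321/1200 1367/360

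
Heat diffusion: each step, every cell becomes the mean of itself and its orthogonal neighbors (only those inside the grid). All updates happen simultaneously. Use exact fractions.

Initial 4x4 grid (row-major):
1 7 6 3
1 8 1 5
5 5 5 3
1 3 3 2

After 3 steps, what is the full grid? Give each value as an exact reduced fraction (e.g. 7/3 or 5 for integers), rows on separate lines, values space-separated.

After step 1:
  3 11/2 17/4 14/3
  15/4 22/5 5 3
  3 26/5 17/5 15/4
  3 3 13/4 8/3
After step 2:
  49/12 343/80 233/48 143/36
  283/80 477/100 401/100 197/48
  299/80 19/5 103/25 769/240
  3 289/80 739/240 29/9
After step 3:
  1429/360 3599/800 30823/7200 931/216
  9677/2400 4081/1000 2623/600 27523/7200
  563/160 501/125 1366/375 26371/7200
  69/20 1619/480 25261/7200 1711/540

Answer: 1429/360 3599/800 30823/7200 931/216
9677/2400 4081/1000 2623/600 27523/7200
563/160 501/125 1366/375 26371/7200
69/20 1619/480 25261/7200 1711/540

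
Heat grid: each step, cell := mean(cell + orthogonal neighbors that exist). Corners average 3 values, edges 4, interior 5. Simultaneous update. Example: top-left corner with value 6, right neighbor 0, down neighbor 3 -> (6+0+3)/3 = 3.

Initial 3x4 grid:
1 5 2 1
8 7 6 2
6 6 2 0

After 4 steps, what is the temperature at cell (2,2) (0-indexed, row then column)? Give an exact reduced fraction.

Answer: 807749/216000

Derivation:
Step 1: cell (2,2) = 7/2
Step 2: cell (2,2) = 833/240
Step 3: cell (2,2) = 27317/7200
Step 4: cell (2,2) = 807749/216000
Full grid after step 4:
  79063/16200 961609/216000 758749/216000 385109/129600
  2260513/432000 829187/180000 445283/120000 837437/288000
  10736/2025 1044109/216000 807749/216000 399109/129600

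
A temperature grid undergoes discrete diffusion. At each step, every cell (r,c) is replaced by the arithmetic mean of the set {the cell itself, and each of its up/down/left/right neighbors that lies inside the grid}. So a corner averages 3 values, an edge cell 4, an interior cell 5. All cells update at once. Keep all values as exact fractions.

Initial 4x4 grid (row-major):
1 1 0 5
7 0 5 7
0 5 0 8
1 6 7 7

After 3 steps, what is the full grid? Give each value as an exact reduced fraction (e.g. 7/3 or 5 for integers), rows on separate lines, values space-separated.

Answer: 871/360 5309/2400 317/96 677/180
5629/2400 613/200 1711/500 2267/480
22703/7200 4781/1500 13993/3000 36941/7200
1703/540 29333/7200 34301/7200 1259/216

Derivation:
After step 1:
  3 1/2 11/4 4
  2 18/5 12/5 25/4
  13/4 11/5 5 11/2
  7/3 19/4 5 22/3
After step 2:
  11/6 197/80 193/80 13/3
  237/80 107/50 4 363/80
  587/240 94/25 201/50 289/48
  31/9 857/240 265/48 107/18
After step 3:
  871/360 5309/2400 317/96 677/180
  5629/2400 613/200 1711/500 2267/480
  22703/7200 4781/1500 13993/3000 36941/7200
  1703/540 29333/7200 34301/7200 1259/216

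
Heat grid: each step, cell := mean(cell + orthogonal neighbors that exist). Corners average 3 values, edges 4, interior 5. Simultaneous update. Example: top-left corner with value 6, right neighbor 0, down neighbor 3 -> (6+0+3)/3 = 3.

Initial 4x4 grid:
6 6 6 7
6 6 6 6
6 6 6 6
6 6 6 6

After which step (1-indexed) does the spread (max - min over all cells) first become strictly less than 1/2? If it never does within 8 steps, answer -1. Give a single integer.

Answer: 1

Derivation:
Step 1: max=19/3, min=6, spread=1/3
  -> spread < 1/2 first at step 1
Step 2: max=113/18, min=6, spread=5/18
Step 3: max=1337/216, min=6, spread=41/216
Step 4: max=39923/6480, min=6, spread=1043/6480
Step 5: max=1191953/194400, min=6, spread=25553/194400
Step 6: max=35663459/5832000, min=108079/18000, spread=645863/5832000
Step 7: max=1067401691/174960000, min=720971/120000, spread=16225973/174960000
Step 8: max=31970277983/5248800000, min=324701/54000, spread=409340783/5248800000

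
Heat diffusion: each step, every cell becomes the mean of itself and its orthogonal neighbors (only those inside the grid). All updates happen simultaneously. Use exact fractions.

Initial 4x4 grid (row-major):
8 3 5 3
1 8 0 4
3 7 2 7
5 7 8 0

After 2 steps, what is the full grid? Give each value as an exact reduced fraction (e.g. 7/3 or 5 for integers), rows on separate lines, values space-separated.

Answer: 5 331/80 331/80 41/12
21/5 24/5 373/100 291/80
97/20 99/20 43/10 331/80
21/4 107/20 26/5 25/6

Derivation:
After step 1:
  4 6 11/4 4
  5 19/5 19/5 7/2
  4 27/5 24/5 13/4
  5 27/4 17/4 5
After step 2:
  5 331/80 331/80 41/12
  21/5 24/5 373/100 291/80
  97/20 99/20 43/10 331/80
  21/4 107/20 26/5 25/6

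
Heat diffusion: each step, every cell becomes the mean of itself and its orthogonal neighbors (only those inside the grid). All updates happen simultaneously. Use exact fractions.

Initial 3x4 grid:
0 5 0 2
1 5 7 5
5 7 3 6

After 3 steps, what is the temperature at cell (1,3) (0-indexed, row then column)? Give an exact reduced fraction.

Answer: 87/20

Derivation:
Step 1: cell (1,3) = 5
Step 2: cell (1,3) = 4
Step 3: cell (1,3) = 87/20
Full grid after step 3:
  49/16 63/20 2627/720 385/108
  9947/2880 487/120 327/80 87/20
  905/216 6391/1440 7079/1440 2015/432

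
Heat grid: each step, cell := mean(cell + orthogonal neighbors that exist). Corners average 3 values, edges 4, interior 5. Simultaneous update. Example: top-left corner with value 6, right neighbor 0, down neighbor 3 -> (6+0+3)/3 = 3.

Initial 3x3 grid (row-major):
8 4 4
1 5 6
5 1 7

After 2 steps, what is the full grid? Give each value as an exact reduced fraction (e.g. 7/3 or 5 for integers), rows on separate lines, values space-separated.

Answer: 43/9 353/80 185/36
889/240 117/25 547/120
139/36 149/40 44/9

Derivation:
After step 1:
  13/3 21/4 14/3
  19/4 17/5 11/2
  7/3 9/2 14/3
After step 2:
  43/9 353/80 185/36
  889/240 117/25 547/120
  139/36 149/40 44/9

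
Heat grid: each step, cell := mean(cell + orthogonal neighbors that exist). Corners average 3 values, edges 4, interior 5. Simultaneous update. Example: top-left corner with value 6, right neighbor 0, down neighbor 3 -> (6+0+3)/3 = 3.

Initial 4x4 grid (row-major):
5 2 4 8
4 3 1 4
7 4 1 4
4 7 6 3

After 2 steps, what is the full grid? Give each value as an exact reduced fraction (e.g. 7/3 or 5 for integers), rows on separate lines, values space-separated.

After step 1:
  11/3 7/2 15/4 16/3
  19/4 14/5 13/5 17/4
  19/4 22/5 16/5 3
  6 21/4 17/4 13/3
After step 2:
  143/36 823/240 911/240 40/9
  479/120 361/100 83/25 911/240
  199/40 102/25 349/100 887/240
  16/3 199/40 511/120 139/36

Answer: 143/36 823/240 911/240 40/9
479/120 361/100 83/25 911/240
199/40 102/25 349/100 887/240
16/3 199/40 511/120 139/36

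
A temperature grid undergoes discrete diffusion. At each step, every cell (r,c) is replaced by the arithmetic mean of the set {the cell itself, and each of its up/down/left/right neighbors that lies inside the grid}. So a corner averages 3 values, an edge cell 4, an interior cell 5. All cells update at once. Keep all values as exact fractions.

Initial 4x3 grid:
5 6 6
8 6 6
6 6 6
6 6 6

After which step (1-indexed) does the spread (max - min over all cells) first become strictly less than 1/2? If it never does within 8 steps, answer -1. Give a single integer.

Answer: 2

Derivation:
Step 1: max=13/2, min=23/4, spread=3/4
Step 2: max=1529/240, min=71/12, spread=109/240
  -> spread < 1/2 first at step 2
Step 3: max=4981/800, min=6, spread=181/800
Step 4: max=1338383/216000, min=261031/43200, spread=923/6000
Step 5: max=1477423/240000, min=654181/108000, spread=213187/2160000
Step 6: max=1194932807/194400000, min=65618099/10800000, spread=552281/7776000
Step 7: max=171685437947/27993600000, min=1182536713/194400000, spread=56006051/1119744000
Step 8: max=4288022518367/699840000000, min=35524574171/5832000000, spread=25073617847/699840000000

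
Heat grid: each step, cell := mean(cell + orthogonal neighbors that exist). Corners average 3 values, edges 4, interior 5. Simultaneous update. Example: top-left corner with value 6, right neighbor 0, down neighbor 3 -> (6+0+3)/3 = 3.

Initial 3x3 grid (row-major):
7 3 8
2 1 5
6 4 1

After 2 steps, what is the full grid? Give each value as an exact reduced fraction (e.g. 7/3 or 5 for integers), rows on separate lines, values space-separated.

Answer: 17/4 205/48 83/18
15/4 37/10 185/48
11/3 10/3 121/36

Derivation:
After step 1:
  4 19/4 16/3
  4 3 15/4
  4 3 10/3
After step 2:
  17/4 205/48 83/18
  15/4 37/10 185/48
  11/3 10/3 121/36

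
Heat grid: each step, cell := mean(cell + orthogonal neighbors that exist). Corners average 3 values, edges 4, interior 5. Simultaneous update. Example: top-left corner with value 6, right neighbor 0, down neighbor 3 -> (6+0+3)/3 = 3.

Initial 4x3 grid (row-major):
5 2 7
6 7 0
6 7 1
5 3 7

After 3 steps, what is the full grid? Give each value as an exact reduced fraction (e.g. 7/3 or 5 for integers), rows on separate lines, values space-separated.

After step 1:
  13/3 21/4 3
  6 22/5 15/4
  6 24/5 15/4
  14/3 11/2 11/3
After step 2:
  187/36 1019/240 4
  311/60 121/25 149/40
  161/30 489/100 479/120
  97/18 559/120 155/36
After step 3:
  10529/2160 65809/14400 2873/720
  9263/1800 27461/6000 4967/1200
  9373/1800 1781/375 15221/3600
  5549/1080 34637/7200 583/135

Answer: 10529/2160 65809/14400 2873/720
9263/1800 27461/6000 4967/1200
9373/1800 1781/375 15221/3600
5549/1080 34637/7200 583/135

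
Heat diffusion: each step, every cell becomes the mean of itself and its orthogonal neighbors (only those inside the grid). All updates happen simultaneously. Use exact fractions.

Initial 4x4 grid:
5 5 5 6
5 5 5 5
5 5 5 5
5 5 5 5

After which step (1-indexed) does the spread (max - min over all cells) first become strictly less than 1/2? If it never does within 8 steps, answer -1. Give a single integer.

Step 1: max=16/3, min=5, spread=1/3
  -> spread < 1/2 first at step 1
Step 2: max=95/18, min=5, spread=5/18
Step 3: max=1121/216, min=5, spread=41/216
Step 4: max=33443/6480, min=5, spread=1043/6480
Step 5: max=997553/194400, min=5, spread=25553/194400
Step 6: max=29831459/5832000, min=90079/18000, spread=645863/5832000
Step 7: max=892441691/174960000, min=600971/120000, spread=16225973/174960000
Step 8: max=26721477983/5248800000, min=270701/54000, spread=409340783/5248800000

Answer: 1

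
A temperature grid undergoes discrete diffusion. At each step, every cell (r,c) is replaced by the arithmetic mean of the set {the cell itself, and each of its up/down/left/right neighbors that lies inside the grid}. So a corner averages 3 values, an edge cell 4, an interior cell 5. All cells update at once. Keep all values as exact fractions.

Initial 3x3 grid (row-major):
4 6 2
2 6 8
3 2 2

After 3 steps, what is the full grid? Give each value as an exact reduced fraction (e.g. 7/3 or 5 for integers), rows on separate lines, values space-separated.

After step 1:
  4 9/2 16/3
  15/4 24/5 9/2
  7/3 13/4 4
After step 2:
  49/12 559/120 43/9
  893/240 104/25 559/120
  28/9 863/240 47/12
After step 3:
  997/240 31823/7200 2537/540
  54271/14400 3119/750 31523/7200
  1877/540 53221/14400 2921/720

Answer: 997/240 31823/7200 2537/540
54271/14400 3119/750 31523/7200
1877/540 53221/14400 2921/720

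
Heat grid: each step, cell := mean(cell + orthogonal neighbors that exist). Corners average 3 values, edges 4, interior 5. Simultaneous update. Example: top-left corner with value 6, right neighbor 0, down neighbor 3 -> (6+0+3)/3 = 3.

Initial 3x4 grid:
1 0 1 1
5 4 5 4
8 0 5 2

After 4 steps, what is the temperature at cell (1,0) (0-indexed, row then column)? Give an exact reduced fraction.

Step 1: cell (1,0) = 9/2
Step 2: cell (1,0) = 409/120
Step 3: cell (1,0) = 24851/7200
Step 4: cell (1,0) = 1402609/432000
Full grid after step 4:
  31411/10800 64043/24000 189529/72000 55847/21600
  1402609/432000 572111/180000 263993/90000 637567/216000
  29677/8100 752387/216000 728587/216000 206191/64800

Answer: 1402609/432000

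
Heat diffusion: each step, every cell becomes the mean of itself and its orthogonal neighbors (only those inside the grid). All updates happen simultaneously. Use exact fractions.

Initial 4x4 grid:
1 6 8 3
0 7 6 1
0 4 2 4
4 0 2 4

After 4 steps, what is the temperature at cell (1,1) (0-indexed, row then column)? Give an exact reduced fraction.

Step 1: cell (1,1) = 23/5
Step 2: cell (1,1) = 39/10
Step 3: cell (1,1) = 22427/6000
Step 4: cell (1,1) = 640469/180000
Full grid after step 4:
  46123/12960 866543/216000 6897/1600 9349/2160
  341839/108000 640469/180000 118459/30000 18791/4800
  276919/108000 267553/90000 582719/180000 730043/216000
  74899/32400 135647/54000 155357/54000 38353/12960

Answer: 640469/180000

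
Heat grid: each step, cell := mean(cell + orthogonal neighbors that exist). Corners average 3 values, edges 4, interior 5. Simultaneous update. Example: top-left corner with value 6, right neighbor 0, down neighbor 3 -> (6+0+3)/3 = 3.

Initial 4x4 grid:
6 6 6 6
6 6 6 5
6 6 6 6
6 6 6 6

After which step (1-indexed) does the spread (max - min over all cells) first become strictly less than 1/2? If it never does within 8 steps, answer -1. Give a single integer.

Step 1: max=6, min=17/3, spread=1/3
  -> spread < 1/2 first at step 1
Step 2: max=6, min=689/120, spread=31/120
Step 3: max=6, min=6269/1080, spread=211/1080
Step 4: max=6, min=631157/108000, spread=16843/108000
Step 5: max=53921/9000, min=5693357/972000, spread=130111/972000
Step 6: max=3232841/540000, min=171317633/29160000, spread=3255781/29160000
Step 7: max=3228893/540000, min=5148446309/874800000, spread=82360351/874800000
Step 8: max=580693559/97200000, min=154712683109/26244000000, spread=2074577821/26244000000

Answer: 1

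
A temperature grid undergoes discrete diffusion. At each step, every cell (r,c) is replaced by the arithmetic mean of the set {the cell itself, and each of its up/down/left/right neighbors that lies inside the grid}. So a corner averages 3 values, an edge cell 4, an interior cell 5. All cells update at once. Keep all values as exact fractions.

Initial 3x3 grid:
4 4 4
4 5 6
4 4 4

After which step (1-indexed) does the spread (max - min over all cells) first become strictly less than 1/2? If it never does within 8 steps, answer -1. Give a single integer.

Step 1: max=19/4, min=4, spread=3/4
Step 2: max=1121/240, min=25/6, spread=121/240
Step 3: max=65527/14400, min=20359/4800, spread=89/288
  -> spread < 1/2 first at step 3
Step 4: max=3895169/864000, min=1235473/288000, spread=755/3456
Step 5: max=231707143/51840000, min=24862877/5760000, spread=6353/41472
Step 6: max=13836643121/3110400000, min=4500691457/1036800000, spread=53531/497664
Step 7: max=827009814487/186624000000, min=270972511079/62208000000, spread=450953/5971968
Step 8: max=49499363147489/11197440000000, min=1811324543657/414720000000, spread=3799043/71663616

Answer: 3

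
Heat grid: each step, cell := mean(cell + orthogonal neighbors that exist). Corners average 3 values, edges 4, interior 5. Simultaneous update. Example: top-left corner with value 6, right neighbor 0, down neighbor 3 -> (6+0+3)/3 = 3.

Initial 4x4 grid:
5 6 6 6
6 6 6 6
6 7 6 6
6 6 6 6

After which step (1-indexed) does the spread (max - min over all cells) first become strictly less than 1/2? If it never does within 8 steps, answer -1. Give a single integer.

Answer: 2

Derivation:
Step 1: max=25/4, min=17/3, spread=7/12
Step 2: max=311/50, min=103/18, spread=112/225
  -> spread < 1/2 first at step 2
Step 3: max=14767/2400, min=12667/2160, spread=6233/21600
Step 4: max=132217/21600, min=381889/64800, spread=7381/32400
Step 5: max=13187959/2160000, min=11544019/1944000, spread=3251441/19440000
Step 6: max=118354309/19440000, min=69462737/11664000, spread=3874621/29160000
Step 7: max=11818449367/1944000000, min=10452387007/1749600000, spread=1842174233/17496000000
Step 8: max=353969723653/58320000000, min=314115609229/52488000000, spread=44571420587/524880000000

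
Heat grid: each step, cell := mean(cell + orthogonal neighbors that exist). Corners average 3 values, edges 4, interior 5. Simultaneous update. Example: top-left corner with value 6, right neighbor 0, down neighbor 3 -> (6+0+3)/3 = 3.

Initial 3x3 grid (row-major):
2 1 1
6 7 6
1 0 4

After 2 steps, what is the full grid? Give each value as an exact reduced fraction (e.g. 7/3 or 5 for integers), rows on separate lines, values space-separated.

After step 1:
  3 11/4 8/3
  4 4 9/2
  7/3 3 10/3
After step 2:
  13/4 149/48 119/36
  10/3 73/20 29/8
  28/9 19/6 65/18

Answer: 13/4 149/48 119/36
10/3 73/20 29/8
28/9 19/6 65/18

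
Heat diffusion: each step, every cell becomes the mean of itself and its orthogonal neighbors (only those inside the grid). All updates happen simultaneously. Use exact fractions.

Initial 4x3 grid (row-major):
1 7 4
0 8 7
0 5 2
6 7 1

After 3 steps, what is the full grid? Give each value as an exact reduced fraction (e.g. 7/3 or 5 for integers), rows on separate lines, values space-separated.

After step 1:
  8/3 5 6
  9/4 27/5 21/4
  11/4 22/5 15/4
  13/3 19/4 10/3
After step 2:
  119/36 143/30 65/12
  49/15 223/50 51/10
  103/30 421/100 251/60
  71/18 1009/240 71/18
After step 3:
  2041/540 8077/1800 917/180
  13019/3600 6541/1500 479/100
  13369/3600 24589/6000 7847/1800
  8339/2160 58691/14400 8879/2160

Answer: 2041/540 8077/1800 917/180
13019/3600 6541/1500 479/100
13369/3600 24589/6000 7847/1800
8339/2160 58691/14400 8879/2160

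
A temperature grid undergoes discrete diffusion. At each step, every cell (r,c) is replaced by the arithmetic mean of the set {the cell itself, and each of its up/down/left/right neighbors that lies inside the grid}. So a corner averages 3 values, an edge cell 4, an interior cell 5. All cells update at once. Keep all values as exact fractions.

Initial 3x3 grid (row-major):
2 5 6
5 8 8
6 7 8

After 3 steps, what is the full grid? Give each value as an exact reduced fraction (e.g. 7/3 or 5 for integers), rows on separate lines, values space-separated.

Answer: 1901/360 83197/14400 13631/2160
9133/1600 12513/2000 16337/2400
2221/360 96797/14400 15391/2160

Derivation:
After step 1:
  4 21/4 19/3
  21/4 33/5 15/2
  6 29/4 23/3
After step 2:
  29/6 1331/240 229/36
  437/80 637/100 281/40
  37/6 1651/240 269/36
After step 3:
  1901/360 83197/14400 13631/2160
  9133/1600 12513/2000 16337/2400
  2221/360 96797/14400 15391/2160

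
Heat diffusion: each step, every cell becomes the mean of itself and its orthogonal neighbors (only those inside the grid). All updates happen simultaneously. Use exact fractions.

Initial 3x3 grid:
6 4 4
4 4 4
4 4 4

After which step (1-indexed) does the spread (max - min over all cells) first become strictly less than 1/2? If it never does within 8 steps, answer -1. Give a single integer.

Answer: 3

Derivation:
Step 1: max=14/3, min=4, spread=2/3
Step 2: max=41/9, min=4, spread=5/9
Step 3: max=473/108, min=4, spread=41/108
  -> spread < 1/2 first at step 3
Step 4: max=28051/6480, min=731/180, spread=347/1296
Step 5: max=1662137/388800, min=7357/1800, spread=2921/15552
Step 6: max=99140539/23328000, min=889483/216000, spread=24611/186624
Step 7: max=5917442033/1399680000, min=20096741/4860000, spread=207329/2239488
Step 8: max=353953152451/83980800000, min=1075601599/259200000, spread=1746635/26873856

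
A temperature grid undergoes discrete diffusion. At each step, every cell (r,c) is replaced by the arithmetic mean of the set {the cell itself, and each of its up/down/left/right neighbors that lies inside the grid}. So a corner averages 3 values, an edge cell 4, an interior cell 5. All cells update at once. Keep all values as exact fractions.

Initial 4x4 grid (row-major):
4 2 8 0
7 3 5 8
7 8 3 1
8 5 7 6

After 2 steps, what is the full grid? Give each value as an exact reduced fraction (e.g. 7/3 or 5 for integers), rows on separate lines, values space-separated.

Answer: 83/18 13/3 281/60 151/36
265/48 251/50 449/100 281/60
1477/240 59/10 503/100 131/30
127/18 1447/240 1303/240 173/36

Derivation:
After step 1:
  13/3 17/4 15/4 16/3
  21/4 5 27/5 7/2
  15/2 26/5 24/5 9/2
  20/3 7 21/4 14/3
After step 2:
  83/18 13/3 281/60 151/36
  265/48 251/50 449/100 281/60
  1477/240 59/10 503/100 131/30
  127/18 1447/240 1303/240 173/36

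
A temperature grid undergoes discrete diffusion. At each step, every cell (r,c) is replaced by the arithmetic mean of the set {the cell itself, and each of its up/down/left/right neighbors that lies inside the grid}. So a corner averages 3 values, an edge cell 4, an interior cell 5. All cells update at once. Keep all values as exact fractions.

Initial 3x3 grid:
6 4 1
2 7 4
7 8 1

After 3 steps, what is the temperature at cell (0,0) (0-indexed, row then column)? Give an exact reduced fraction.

Step 1: cell (0,0) = 4
Step 2: cell (0,0) = 14/3
Step 3: cell (0,0) = 83/18
Full grid after step 3:
  83/18 687/160 557/144
  7253/1440 461/100 12041/2880
  2285/432 4817/960 487/108

Answer: 83/18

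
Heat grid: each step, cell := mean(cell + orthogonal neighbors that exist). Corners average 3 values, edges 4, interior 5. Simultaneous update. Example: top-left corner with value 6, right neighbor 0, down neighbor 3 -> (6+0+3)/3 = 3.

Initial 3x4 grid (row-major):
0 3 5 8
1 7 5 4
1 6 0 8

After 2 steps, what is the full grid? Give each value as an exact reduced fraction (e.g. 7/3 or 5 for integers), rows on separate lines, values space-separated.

After step 1:
  4/3 15/4 21/4 17/3
  9/4 22/5 21/5 25/4
  8/3 7/2 19/4 4
After step 2:
  22/9 221/60 283/60 103/18
  213/80 181/50 497/100 1207/240
  101/36 919/240 329/80 5

Answer: 22/9 221/60 283/60 103/18
213/80 181/50 497/100 1207/240
101/36 919/240 329/80 5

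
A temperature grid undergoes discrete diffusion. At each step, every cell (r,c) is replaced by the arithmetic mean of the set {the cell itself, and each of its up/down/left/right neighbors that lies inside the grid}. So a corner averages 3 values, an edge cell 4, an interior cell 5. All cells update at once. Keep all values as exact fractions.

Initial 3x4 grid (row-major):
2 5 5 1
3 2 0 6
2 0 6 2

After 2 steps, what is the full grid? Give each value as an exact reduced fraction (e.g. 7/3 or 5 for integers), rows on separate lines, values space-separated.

Answer: 109/36 139/48 281/80 3
37/16 281/100 64/25 883/240
77/36 49/24 389/120 107/36

Derivation:
After step 1:
  10/3 7/2 11/4 4
  9/4 2 19/5 9/4
  5/3 5/2 2 14/3
After step 2:
  109/36 139/48 281/80 3
  37/16 281/100 64/25 883/240
  77/36 49/24 389/120 107/36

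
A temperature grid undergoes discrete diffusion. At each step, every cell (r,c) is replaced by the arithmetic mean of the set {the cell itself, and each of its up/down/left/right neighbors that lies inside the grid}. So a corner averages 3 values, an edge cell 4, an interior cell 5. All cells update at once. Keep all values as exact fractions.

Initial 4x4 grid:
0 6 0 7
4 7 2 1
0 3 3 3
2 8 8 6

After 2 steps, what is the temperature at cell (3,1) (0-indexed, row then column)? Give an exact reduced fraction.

Step 1: cell (3,1) = 21/4
Step 2: cell (3,1) = 571/120
Full grid after step 2:
  28/9 221/60 46/15 29/9
  191/60 86/25 89/25 353/120
  47/15 199/50 201/50 479/120
  65/18 571/120 629/120 91/18

Answer: 571/120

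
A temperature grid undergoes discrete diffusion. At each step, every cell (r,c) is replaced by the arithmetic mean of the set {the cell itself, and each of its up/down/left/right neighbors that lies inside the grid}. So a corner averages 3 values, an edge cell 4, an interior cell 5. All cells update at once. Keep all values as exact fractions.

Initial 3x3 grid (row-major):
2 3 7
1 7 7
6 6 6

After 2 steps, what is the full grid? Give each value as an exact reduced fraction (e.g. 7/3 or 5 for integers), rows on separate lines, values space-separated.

After step 1:
  2 19/4 17/3
  4 24/5 27/4
  13/3 25/4 19/3
After step 2:
  43/12 1033/240 103/18
  227/60 531/100 471/80
  175/36 1303/240 58/9

Answer: 43/12 1033/240 103/18
227/60 531/100 471/80
175/36 1303/240 58/9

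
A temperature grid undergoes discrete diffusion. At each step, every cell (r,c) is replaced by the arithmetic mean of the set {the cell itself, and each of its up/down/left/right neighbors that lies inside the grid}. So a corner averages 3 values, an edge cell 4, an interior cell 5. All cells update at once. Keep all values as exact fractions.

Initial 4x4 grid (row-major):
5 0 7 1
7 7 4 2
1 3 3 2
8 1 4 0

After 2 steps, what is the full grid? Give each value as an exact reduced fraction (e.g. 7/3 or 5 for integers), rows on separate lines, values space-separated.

Answer: 55/12 319/80 941/240 103/36
359/80 431/100 69/20 179/60
193/48 383/100 291/100 23/10
145/36 37/12 14/5 23/12

Derivation:
After step 1:
  4 19/4 3 10/3
  5 21/5 23/5 9/4
  19/4 3 16/5 7/4
  10/3 4 2 2
After step 2:
  55/12 319/80 941/240 103/36
  359/80 431/100 69/20 179/60
  193/48 383/100 291/100 23/10
  145/36 37/12 14/5 23/12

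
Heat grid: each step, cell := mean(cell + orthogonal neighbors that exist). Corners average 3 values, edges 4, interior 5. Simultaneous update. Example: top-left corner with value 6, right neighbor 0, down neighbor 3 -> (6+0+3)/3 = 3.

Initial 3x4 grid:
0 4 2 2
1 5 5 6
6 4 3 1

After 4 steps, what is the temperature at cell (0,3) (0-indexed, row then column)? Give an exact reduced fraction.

Step 1: cell (0,3) = 10/3
Step 2: cell (0,3) = 121/36
Step 3: cell (0,3) = 3721/1080
Step 4: cell (0,3) = 44179/12960
Full grid after step 4:
  19663/6480 33959/10800 9079/2700 44179/12960
  69773/21600 24569/7200 3137/900 305083/86400
  45311/12960 154511/43200 157639/43200 23147/6480

Answer: 44179/12960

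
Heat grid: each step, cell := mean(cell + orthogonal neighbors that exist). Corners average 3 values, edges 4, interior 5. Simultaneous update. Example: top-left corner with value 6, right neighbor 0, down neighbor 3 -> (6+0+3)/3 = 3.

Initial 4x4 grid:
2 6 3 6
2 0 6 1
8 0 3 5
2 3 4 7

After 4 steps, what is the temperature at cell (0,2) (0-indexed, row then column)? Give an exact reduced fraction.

Answer: 384061/108000

Derivation:
Step 1: cell (0,2) = 21/4
Step 2: cell (0,2) = 209/60
Step 3: cell (0,2) = 2723/720
Step 4: cell (0,2) = 384061/108000
Full grid after step 4:
  25489/8100 361477/108000 384061/108000 25097/6480
  338347/108000 721/225 325411/90000 205733/54000
  340027/108000 59267/18000 162353/45000 214853/54000
  105121/32400 45929/13500 25411/6750 13009/3240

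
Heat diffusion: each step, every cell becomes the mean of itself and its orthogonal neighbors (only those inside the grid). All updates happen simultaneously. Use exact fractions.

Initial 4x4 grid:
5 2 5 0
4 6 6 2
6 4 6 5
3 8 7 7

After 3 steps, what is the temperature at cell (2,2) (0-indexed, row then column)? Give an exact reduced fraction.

Answer: 31589/6000

Derivation:
Step 1: cell (2,2) = 28/5
Step 2: cell (2,2) = 143/25
Step 3: cell (2,2) = 31589/6000
Full grid after step 3:
  9229/2160 31009/7200 5389/1440 191/54
  17267/3600 27391/6000 1363/300 5827/1440
  719/144 817/150 31589/6000 37391/7200
  593/108 4039/720 21583/3600 12431/2160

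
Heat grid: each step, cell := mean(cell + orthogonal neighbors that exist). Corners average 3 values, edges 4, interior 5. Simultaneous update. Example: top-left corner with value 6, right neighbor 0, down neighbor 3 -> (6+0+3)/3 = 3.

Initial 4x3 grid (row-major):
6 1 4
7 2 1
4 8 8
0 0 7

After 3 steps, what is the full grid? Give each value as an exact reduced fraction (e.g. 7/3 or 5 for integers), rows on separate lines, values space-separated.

After step 1:
  14/3 13/4 2
  19/4 19/5 15/4
  19/4 22/5 6
  4/3 15/4 5
After step 2:
  38/9 823/240 3
  539/120 399/100 311/80
  457/120 227/50 383/80
  59/18 869/240 59/12
After step 3:
  8743/2160 52709/14400 619/180
  14861/3600 12203/3000 3133/800
  7253/1800 1556/375 10879/2400
  7709/2160 58879/14400 533/120

Answer: 8743/2160 52709/14400 619/180
14861/3600 12203/3000 3133/800
7253/1800 1556/375 10879/2400
7709/2160 58879/14400 533/120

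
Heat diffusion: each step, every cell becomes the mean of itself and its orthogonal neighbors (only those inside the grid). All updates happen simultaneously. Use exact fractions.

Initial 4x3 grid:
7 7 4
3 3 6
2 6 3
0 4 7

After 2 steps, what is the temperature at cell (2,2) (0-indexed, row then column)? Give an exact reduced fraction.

Step 1: cell (2,2) = 11/2
Step 2: cell (2,2) = 533/120
Full grid after step 2:
  44/9 259/48 179/36
  103/24 108/25 121/24
  121/40 211/50 533/120
  3 871/240 173/36

Answer: 533/120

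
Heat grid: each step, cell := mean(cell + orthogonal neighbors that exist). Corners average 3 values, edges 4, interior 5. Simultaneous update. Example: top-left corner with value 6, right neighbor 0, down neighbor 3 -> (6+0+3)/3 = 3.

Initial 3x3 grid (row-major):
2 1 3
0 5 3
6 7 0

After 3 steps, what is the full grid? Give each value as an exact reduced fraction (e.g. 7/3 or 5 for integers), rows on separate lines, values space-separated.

After step 1:
  1 11/4 7/3
  13/4 16/5 11/4
  13/3 9/2 10/3
After step 2:
  7/3 557/240 47/18
  707/240 329/100 697/240
  145/36 461/120 127/36
After step 3:
  38/15 37999/14400 2821/1080
  45349/14400 6121/2000 44399/14400
  7787/2160 26437/7200 7397/2160

Answer: 38/15 37999/14400 2821/1080
45349/14400 6121/2000 44399/14400
7787/2160 26437/7200 7397/2160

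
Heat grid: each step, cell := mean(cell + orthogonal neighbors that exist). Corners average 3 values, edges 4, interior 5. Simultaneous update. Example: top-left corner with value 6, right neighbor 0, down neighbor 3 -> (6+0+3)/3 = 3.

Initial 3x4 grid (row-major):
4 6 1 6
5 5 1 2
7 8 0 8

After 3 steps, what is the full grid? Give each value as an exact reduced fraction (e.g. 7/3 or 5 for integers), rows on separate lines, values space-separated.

After step 1:
  5 4 7/2 3
  21/4 5 9/5 17/4
  20/3 5 17/4 10/3
After step 2:
  19/4 35/8 123/40 43/12
  263/48 421/100 94/25 743/240
  203/36 251/48 863/240 71/18
After step 3:
  701/144 1641/400 2219/600 2341/720
  72281/14400 1729/375 5321/1500 51781/14400
  1177/216 33613/7200 29753/7200 3829/1080

Answer: 701/144 1641/400 2219/600 2341/720
72281/14400 1729/375 5321/1500 51781/14400
1177/216 33613/7200 29753/7200 3829/1080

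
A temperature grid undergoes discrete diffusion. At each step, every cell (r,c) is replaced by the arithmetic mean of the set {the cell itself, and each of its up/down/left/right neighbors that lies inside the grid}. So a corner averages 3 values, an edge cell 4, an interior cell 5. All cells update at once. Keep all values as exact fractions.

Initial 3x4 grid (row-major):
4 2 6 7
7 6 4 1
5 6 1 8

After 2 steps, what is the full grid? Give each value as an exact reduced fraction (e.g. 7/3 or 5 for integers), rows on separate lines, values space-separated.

Answer: 43/9 223/48 1051/240 173/36
125/24 231/50 231/50 83/20
16/3 81/16 971/240 157/36

Derivation:
After step 1:
  13/3 9/2 19/4 14/3
  11/2 5 18/5 5
  6 9/2 19/4 10/3
After step 2:
  43/9 223/48 1051/240 173/36
  125/24 231/50 231/50 83/20
  16/3 81/16 971/240 157/36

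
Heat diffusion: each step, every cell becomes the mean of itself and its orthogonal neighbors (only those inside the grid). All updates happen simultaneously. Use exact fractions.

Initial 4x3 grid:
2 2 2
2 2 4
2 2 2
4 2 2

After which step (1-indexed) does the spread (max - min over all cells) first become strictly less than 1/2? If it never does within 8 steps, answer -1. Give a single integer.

Step 1: max=8/3, min=2, spread=2/3
Step 2: max=23/9, min=2, spread=5/9
Step 3: max=1291/540, min=779/360, spread=49/216
  -> spread < 1/2 first at step 3
Step 4: max=154069/64800, min=23569/10800, spread=2531/12960
Step 5: max=60953089/25920000, min=241391/108000, spread=3019249/25920000
Step 6: max=60716711/25920000, min=21839051/9720000, spread=297509/3110400
Step 7: max=217780799209/93312000000, min=330285521/145800000, spread=6398065769/93312000000
Step 8: max=652609464773/279936000000, min=13253378951/5832000000, spread=131578201/2239488000

Answer: 3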